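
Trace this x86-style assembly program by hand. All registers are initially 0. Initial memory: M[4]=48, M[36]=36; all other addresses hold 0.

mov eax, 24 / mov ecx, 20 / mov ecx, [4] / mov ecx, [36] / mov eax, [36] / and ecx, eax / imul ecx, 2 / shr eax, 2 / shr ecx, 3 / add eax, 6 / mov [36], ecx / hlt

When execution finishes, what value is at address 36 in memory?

9

after mov eax, 24: eax=24
after mov ecx, 20: ecx=20
after mov ecx, [4]: ecx=M[4]=48
after mov ecx, [36]: ecx=M[36]=36
after mov eax, [36]: eax=M[36]=36
after and ecx, eax: ecx=36&36=36
after imul ecx, 2: ecx=36*2=72
after shr eax, 2: eax=36>>2=9
after shr ecx, 3: ecx=72>>3=9
after add eax, 6: eax=9+6=15
mov [36], ecx → M[36]=9
halt.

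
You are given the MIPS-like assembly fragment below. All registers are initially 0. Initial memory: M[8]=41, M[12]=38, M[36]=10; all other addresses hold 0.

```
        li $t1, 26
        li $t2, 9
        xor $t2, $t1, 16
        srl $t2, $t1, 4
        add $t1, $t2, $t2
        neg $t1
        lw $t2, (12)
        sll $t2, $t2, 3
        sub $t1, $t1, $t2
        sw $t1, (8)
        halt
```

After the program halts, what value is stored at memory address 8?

li $t1, 26 → $t1=26
li $t2, 9 → $t2=9
xor $t2, $t1, 16 → $t2=26^16=10
srl $t2, $t1, 4 → $t2=26>>4=1
add $t1, $t2, $t2 → $t1=1+1=2
neg $t1 → $t1=-(2)=-2
lw $t2, (12) → $t2=M[12]=38
sll $t2, $t2, 3 → $t2=38<<3=304
sub $t1, $t1, $t2 → $t1=(-2)-304=-306
sw $t1, (8) → M[8]=-306
halt.

-306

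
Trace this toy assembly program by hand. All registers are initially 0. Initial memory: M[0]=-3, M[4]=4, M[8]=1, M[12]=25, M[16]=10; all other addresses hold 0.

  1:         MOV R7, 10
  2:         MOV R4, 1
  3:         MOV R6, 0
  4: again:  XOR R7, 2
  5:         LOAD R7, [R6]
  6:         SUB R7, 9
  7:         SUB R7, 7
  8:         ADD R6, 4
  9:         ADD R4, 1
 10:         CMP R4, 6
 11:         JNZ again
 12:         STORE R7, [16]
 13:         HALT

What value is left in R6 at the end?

after MOV R7, 10: R7=10
after MOV R4, 1: R4=1
after MOV R6, 0: R6=0
after XOR R7, 2: R7=10^2=8
after LOAD R7, [R6]: R7=M[0]=-3
after SUB R7, 9: R7=(-3)-9=-12
after SUB R7, 7: R7=(-12)-7=-19
after ADD R6, 4: R6=0+4=4
after ADD R4, 1: R4=1+1=2
CMP R4, 6  (cmp 2,6)
JNZ again: taken
after XOR R7, 2: R7=(-19)^2=-17
after LOAD R7, [R6]: R7=M[4]=4
after SUB R7, 9: R7=4-9=-5
after SUB R7, 7: R7=(-5)-7=-12
after ADD R6, 4: R6=4+4=8
after ADD R4, 1: R4=2+1=3
CMP R4, 6  (cmp 3,6)
JNZ again: taken
after XOR R7, 2: R7=(-12)^2=-10
after LOAD R7, [R6]: R7=M[8]=1
after SUB R7, 9: R7=1-9=-8
after SUB R7, 7: R7=(-8)-7=-15
after ADD R6, 4: R6=8+4=12
after ADD R4, 1: R4=3+1=4
CMP R4, 6  (cmp 4,6)
JNZ again: taken
after XOR R7, 2: R7=(-15)^2=-13
after LOAD R7, [R6]: R7=M[12]=25
after SUB R7, 9: R7=25-9=16
after SUB R7, 7: R7=16-7=9
after ADD R6, 4: R6=12+4=16
after ADD R4, 1: R4=4+1=5
CMP R4, 6  (cmp 5,6)
JNZ again: taken
after XOR R7, 2: R7=9^2=11
after LOAD R7, [R6]: R7=M[16]=10
after SUB R7, 9: R7=10-9=1
after SUB R7, 7: R7=1-7=-6
after ADD R6, 4: R6=16+4=20
after ADD R4, 1: R4=5+1=6
CMP R4, 6  (cmp 6,6)
JNZ again: not taken
STORE R7, [16] → M[16]=-6
halt.

20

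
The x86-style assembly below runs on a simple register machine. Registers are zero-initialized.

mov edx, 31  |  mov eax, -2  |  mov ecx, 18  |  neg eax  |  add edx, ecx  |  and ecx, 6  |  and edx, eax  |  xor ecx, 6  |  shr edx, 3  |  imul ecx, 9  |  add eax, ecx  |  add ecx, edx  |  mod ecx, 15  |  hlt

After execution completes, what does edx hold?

mov edx, 31 → edx=31
mov eax, -2 → eax=-2
mov ecx, 18 → ecx=18
neg eax → eax=-(-2)=2
add edx, ecx → edx=31+18=49
and ecx, 6 → ecx=18&6=2
and edx, eax → edx=49&2=0
xor ecx, 6 → ecx=2^6=4
shr edx, 3 → edx=0>>3=0
imul ecx, 9 → ecx=4*9=36
add eax, ecx → eax=2+36=38
add ecx, edx → ecx=36+0=36
mod ecx, 15 → ecx=36%15=6
halt.

0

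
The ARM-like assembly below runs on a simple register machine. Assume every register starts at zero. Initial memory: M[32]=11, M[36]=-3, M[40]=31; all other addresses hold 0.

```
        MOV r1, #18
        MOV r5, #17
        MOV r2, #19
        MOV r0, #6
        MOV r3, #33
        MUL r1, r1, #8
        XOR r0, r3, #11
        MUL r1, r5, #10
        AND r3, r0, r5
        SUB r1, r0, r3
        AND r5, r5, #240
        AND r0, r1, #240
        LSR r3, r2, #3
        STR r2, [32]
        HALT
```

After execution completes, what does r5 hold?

r1=18
r5=17
r2=19
r0=6
r3=33
r1=18*8=144
r0=33^11=42
r1=17*10=170
r3=42&17=0
r1=42-0=42
r5=17&240=16
r0=42&240=32
r3=19>>3=2
STR r2, [32] → M[32]=19
halt.

16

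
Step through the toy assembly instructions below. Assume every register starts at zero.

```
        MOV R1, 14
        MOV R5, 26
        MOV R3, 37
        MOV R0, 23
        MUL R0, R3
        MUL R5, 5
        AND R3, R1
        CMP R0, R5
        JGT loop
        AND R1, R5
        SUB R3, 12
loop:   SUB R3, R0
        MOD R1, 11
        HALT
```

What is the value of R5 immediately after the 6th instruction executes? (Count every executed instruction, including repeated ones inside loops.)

MOV R1, 14 → R1=14
MOV R5, 26 → R5=26
MOV R3, 37 → R3=37
MOV R0, 23 → R0=23
MUL R0, R3 → R0=23*37=851
MUL R5, 5 → R5=26*5=130
After step 6: R5 = 130.

130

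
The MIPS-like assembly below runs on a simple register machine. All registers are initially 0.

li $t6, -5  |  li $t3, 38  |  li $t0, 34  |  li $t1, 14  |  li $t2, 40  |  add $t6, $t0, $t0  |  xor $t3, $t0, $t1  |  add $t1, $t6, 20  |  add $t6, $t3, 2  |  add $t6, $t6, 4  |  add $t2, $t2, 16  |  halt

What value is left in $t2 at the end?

56

li $t6, -5 → $t6=-5
li $t3, 38 → $t3=38
li $t0, 34 → $t0=34
li $t1, 14 → $t1=14
li $t2, 40 → $t2=40
add $t6, $t0, $t0 → $t6=34+34=68
xor $t3, $t0, $t1 → $t3=34^14=44
add $t1, $t6, 20 → $t1=68+20=88
add $t6, $t3, 2 → $t6=44+2=46
add $t6, $t6, 4 → $t6=46+4=50
add $t2, $t2, 16 → $t2=40+16=56
halt.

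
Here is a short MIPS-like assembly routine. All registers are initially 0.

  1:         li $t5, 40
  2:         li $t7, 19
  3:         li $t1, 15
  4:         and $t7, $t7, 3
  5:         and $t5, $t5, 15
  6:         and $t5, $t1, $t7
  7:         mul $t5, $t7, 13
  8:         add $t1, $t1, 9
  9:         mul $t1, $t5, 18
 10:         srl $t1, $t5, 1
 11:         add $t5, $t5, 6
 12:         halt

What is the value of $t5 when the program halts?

45

$t5=40
$t7=19
$t1=15
$t7=19&3=3
$t5=40&15=8
$t5=15&3=3
$t5=3*13=39
$t1=15+9=24
$t1=39*18=702
$t1=39>>1=19
$t5=39+6=45
halt.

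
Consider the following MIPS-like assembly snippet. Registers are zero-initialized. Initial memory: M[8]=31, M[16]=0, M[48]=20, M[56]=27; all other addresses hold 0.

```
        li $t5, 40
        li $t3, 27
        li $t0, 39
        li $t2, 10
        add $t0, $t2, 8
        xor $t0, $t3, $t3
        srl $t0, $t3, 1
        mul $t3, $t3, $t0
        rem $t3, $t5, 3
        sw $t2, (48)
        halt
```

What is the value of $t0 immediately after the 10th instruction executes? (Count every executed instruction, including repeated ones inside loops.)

13

li $t5, 40 → $t5=40
li $t3, 27 → $t3=27
li $t0, 39 → $t0=39
li $t2, 10 → $t2=10
add $t0, $t2, 8 → $t0=10+8=18
xor $t0, $t3, $t3 → $t0=27^27=0
srl $t0, $t3, 1 → $t0=27>>1=13
mul $t3, $t3, $t0 → $t3=27*13=351
rem $t3, $t5, 3 → $t3=40%3=1
sw $t2, (48) → M[48]=10
After step 10: $t0 = 13.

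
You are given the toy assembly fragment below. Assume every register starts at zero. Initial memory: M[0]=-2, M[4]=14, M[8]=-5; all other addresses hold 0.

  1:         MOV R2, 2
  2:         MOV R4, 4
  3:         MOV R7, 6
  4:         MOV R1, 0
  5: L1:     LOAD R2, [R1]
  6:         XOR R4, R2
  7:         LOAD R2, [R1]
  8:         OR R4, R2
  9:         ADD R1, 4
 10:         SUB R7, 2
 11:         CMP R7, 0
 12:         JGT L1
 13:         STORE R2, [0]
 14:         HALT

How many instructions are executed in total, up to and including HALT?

30

R2=2
R4=4
R7=6
R1=0
R2=M[0]=-2
R4=4^(-2)=-6
R2=M[0]=-2
R4=(-6)|(-2)=-2
R1=0+4=4
R7=6-2=4
CMP R7, 0  (cmp 4,0)
JGT L1: taken
R2=M[4]=14
R4=(-2)^14=-16
R2=M[4]=14
R4=(-16)|14=-2
R1=4+4=8
R7=4-2=2
CMP R7, 0  (cmp 2,0)
JGT L1: taken
R2=M[8]=-5
R4=(-2)^(-5)=5
R2=M[8]=-5
R4=5|(-5)=-1
R1=8+4=12
R7=2-2=0
CMP R7, 0  (cmp 0,0)
JGT L1: not taken
STORE R2, [0] → M[0]=-5
halt.
Total executed instructions: 30.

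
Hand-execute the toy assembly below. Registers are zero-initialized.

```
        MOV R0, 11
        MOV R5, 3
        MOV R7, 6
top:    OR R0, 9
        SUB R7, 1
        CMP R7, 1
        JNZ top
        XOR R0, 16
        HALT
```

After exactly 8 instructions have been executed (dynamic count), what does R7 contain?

R0=11
R5=3
R7=6
R0=11|9=11
R7=6-1=5
CMP R7, 1  (cmp 5,1)
JNZ top: taken
R0=11|9=11
After step 8: R7 = 5.

5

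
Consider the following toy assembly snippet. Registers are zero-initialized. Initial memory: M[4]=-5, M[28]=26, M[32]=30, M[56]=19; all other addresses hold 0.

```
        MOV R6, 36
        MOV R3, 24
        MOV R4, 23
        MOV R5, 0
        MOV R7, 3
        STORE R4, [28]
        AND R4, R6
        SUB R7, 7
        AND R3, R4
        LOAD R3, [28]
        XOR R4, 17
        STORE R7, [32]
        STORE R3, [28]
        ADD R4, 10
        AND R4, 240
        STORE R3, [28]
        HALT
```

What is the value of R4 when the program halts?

MOV R6, 36 → R6=36
MOV R3, 24 → R3=24
MOV R4, 23 → R4=23
MOV R5, 0 → R5=0
MOV R7, 3 → R7=3
STORE R4, [28] → M[28]=23
AND R4, R6 → R4=23&36=4
SUB R7, 7 → R7=3-7=-4
AND R3, R4 → R3=24&4=0
LOAD R3, [28] → R3=M[28]=23
XOR R4, 17 → R4=4^17=21
STORE R7, [32] → M[32]=-4
STORE R3, [28] → M[28]=23
ADD R4, 10 → R4=21+10=31
AND R4, 240 → R4=31&240=16
STORE R3, [28] → M[28]=23
halt.

16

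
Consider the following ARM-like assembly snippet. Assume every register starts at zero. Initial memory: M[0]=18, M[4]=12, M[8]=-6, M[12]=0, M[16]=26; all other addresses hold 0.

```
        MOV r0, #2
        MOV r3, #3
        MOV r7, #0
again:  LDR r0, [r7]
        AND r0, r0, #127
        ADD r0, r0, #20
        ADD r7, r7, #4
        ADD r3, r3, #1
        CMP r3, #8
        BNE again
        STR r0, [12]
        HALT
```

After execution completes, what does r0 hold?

46

after MOV r0, #2: r0=2
after MOV r3, #3: r3=3
after MOV r7, #0: r7=0
after LDR r0, [r7]: r0=M[0]=18
after AND r0, r0, #127: r0=18&127=18
after ADD r0, r0, #20: r0=18+20=38
after ADD r7, r7, #4: r7=0+4=4
after ADD r3, r3, #1: r3=3+1=4
CMP r3, #8  (cmp 4,8)
BNE again: taken
after LDR r0, [r7]: r0=M[4]=12
after AND r0, r0, #127: r0=12&127=12
after ADD r0, r0, #20: r0=12+20=32
after ADD r7, r7, #4: r7=4+4=8
after ADD r3, r3, #1: r3=4+1=5
CMP r3, #8  (cmp 5,8)
BNE again: taken
after LDR r0, [r7]: r0=M[8]=-6
after AND r0, r0, #127: r0=(-6)&127=122
after ADD r0, r0, #20: r0=122+20=142
after ADD r7, r7, #4: r7=8+4=12
after ADD r3, r3, #1: r3=5+1=6
CMP r3, #8  (cmp 6,8)
BNE again: taken
after LDR r0, [r7]: r0=M[12]=0
after AND r0, r0, #127: r0=0&127=0
after ADD r0, r0, #20: r0=0+20=20
after ADD r7, r7, #4: r7=12+4=16
after ADD r3, r3, #1: r3=6+1=7
CMP r3, #8  (cmp 7,8)
BNE again: taken
after LDR r0, [r7]: r0=M[16]=26
after AND r0, r0, #127: r0=26&127=26
after ADD r0, r0, #20: r0=26+20=46
after ADD r7, r7, #4: r7=16+4=20
after ADD r3, r3, #1: r3=7+1=8
CMP r3, #8  (cmp 8,8)
BNE again: not taken
STR r0, [12] → M[12]=46
halt.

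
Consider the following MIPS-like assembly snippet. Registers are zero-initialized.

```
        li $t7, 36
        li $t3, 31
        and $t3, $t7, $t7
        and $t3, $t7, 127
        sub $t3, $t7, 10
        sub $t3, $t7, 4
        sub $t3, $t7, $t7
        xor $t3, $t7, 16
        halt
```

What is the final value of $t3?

$t7=36
$t3=31
$t3=36&36=36
$t3=36&127=36
$t3=36-10=26
$t3=36-4=32
$t3=36-36=0
$t3=36^16=52
halt.

52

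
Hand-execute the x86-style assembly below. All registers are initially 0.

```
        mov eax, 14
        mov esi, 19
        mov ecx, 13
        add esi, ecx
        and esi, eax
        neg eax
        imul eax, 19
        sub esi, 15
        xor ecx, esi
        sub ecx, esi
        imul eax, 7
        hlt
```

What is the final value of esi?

mov eax, 14 → eax=14
mov esi, 19 → esi=19
mov ecx, 13 → ecx=13
add esi, ecx → esi=19+13=32
and esi, eax → esi=32&14=0
neg eax → eax=-(14)=-14
imul eax, 19 → eax=(-14)*19=-266
sub esi, 15 → esi=0-15=-15
xor ecx, esi → ecx=13^(-15)=-4
sub ecx, esi → ecx=(-4)-(-15)=11
imul eax, 7 → eax=(-266)*7=-1862
halt.

-15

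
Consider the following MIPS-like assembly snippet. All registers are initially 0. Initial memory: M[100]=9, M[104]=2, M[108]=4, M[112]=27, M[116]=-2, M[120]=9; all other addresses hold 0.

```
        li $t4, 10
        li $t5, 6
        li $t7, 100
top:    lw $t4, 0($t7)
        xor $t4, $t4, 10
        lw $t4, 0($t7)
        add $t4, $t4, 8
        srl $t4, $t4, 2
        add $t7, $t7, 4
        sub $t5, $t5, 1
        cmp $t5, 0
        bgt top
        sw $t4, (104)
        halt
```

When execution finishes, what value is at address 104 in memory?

4

$t4=10
$t5=6
$t7=100
$t4=M[100]=9
$t4=9^10=3
$t4=M[100]=9
$t4=9+8=17
$t4=17>>2=4
$t7=100+4=104
$t5=6-1=5
cmp $t5, 0  (cmp 5,0)
bgt top: taken
$t4=M[104]=2
$t4=2^10=8
$t4=M[104]=2
$t4=2+8=10
$t4=10>>2=2
$t7=104+4=108
$t5=5-1=4
cmp $t5, 0  (cmp 4,0)
bgt top: taken
$t4=M[108]=4
$t4=4^10=14
$t4=M[108]=4
$t4=4+8=12
$t4=12>>2=3
$t7=108+4=112
$t5=4-1=3
cmp $t5, 0  (cmp 3,0)
bgt top: taken
$t4=M[112]=27
$t4=27^10=17
$t4=M[112]=27
$t4=27+8=35
$t4=35>>2=8
$t7=112+4=116
$t5=3-1=2
cmp $t5, 0  (cmp 2,0)
bgt top: taken
$t4=M[116]=-2
$t4=(-2)^10=-12
$t4=M[116]=-2
$t4=(-2)+8=6
$t4=6>>2=1
$t7=116+4=120
$t5=2-1=1
cmp $t5, 0  (cmp 1,0)
bgt top: taken
$t4=M[120]=9
$t4=9^10=3
$t4=M[120]=9
$t4=9+8=17
$t4=17>>2=4
$t7=120+4=124
$t5=1-1=0
cmp $t5, 0  (cmp 0,0)
bgt top: not taken
sw $t4, (104) → M[104]=4
halt.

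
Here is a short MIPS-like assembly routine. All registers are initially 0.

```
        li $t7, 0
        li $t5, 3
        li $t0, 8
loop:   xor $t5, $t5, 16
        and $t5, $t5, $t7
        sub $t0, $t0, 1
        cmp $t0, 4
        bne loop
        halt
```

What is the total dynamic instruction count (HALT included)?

after li $t7, 0: $t7=0
after li $t5, 3: $t5=3
after li $t0, 8: $t0=8
after xor $t5, $t5, 16: $t5=3^16=19
after and $t5, $t5, $t7: $t5=19&0=0
after sub $t0, $t0, 1: $t0=8-1=7
cmp $t0, 4  (cmp 7,4)
bne loop: taken
after xor $t5, $t5, 16: $t5=0^16=16
after and $t5, $t5, $t7: $t5=16&0=0
after sub $t0, $t0, 1: $t0=7-1=6
cmp $t0, 4  (cmp 6,4)
bne loop: taken
after xor $t5, $t5, 16: $t5=0^16=16
after and $t5, $t5, $t7: $t5=16&0=0
after sub $t0, $t0, 1: $t0=6-1=5
cmp $t0, 4  (cmp 5,4)
bne loop: taken
after xor $t5, $t5, 16: $t5=0^16=16
after and $t5, $t5, $t7: $t5=16&0=0
after sub $t0, $t0, 1: $t0=5-1=4
cmp $t0, 4  (cmp 4,4)
bne loop: not taken
halt.
Total executed instructions: 24.

24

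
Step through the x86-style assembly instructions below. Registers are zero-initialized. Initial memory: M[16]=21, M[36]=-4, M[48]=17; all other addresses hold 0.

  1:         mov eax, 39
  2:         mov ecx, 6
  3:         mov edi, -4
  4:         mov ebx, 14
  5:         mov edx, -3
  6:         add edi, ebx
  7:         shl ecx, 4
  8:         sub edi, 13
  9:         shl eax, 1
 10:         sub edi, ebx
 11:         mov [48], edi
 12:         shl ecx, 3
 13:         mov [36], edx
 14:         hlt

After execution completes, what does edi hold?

-17

after mov eax, 39: eax=39
after mov ecx, 6: ecx=6
after mov edi, -4: edi=-4
after mov ebx, 14: ebx=14
after mov edx, -3: edx=-3
after add edi, ebx: edi=(-4)+14=10
after shl ecx, 4: ecx=6<<4=96
after sub edi, 13: edi=10-13=-3
after shl eax, 1: eax=39<<1=78
after sub edi, ebx: edi=(-3)-14=-17
mov [48], edi → M[48]=-17
after shl ecx, 3: ecx=96<<3=768
mov [36], edx → M[36]=-3
halt.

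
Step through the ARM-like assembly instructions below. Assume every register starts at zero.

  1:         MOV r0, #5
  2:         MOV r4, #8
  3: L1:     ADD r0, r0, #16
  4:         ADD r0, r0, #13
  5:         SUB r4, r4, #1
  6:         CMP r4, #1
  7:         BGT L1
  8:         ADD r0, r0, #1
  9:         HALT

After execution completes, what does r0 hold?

209

MOV r0, #5 → r0=5
MOV r4, #8 → r4=8
ADD r0, r0, #16 → r0=5+16=21
ADD r0, r0, #13 → r0=21+13=34
SUB r4, r4, #1 → r4=8-1=7
CMP r4, #1  (cmp 7,1)
BGT L1: taken
ADD r0, r0, #16 → r0=34+16=50
ADD r0, r0, #13 → r0=50+13=63
SUB r4, r4, #1 → r4=7-1=6
CMP r4, #1  (cmp 6,1)
BGT L1: taken
ADD r0, r0, #16 → r0=63+16=79
ADD r0, r0, #13 → r0=79+13=92
SUB r4, r4, #1 → r4=6-1=5
CMP r4, #1  (cmp 5,1)
BGT L1: taken
ADD r0, r0, #16 → r0=92+16=108
ADD r0, r0, #13 → r0=108+13=121
SUB r4, r4, #1 → r4=5-1=4
CMP r4, #1  (cmp 4,1)
BGT L1: taken
ADD r0, r0, #16 → r0=121+16=137
ADD r0, r0, #13 → r0=137+13=150
SUB r4, r4, #1 → r4=4-1=3
CMP r4, #1  (cmp 3,1)
BGT L1: taken
ADD r0, r0, #16 → r0=150+16=166
ADD r0, r0, #13 → r0=166+13=179
SUB r4, r4, #1 → r4=3-1=2
CMP r4, #1  (cmp 2,1)
BGT L1: taken
ADD r0, r0, #16 → r0=179+16=195
ADD r0, r0, #13 → r0=195+13=208
SUB r4, r4, #1 → r4=2-1=1
CMP r4, #1  (cmp 1,1)
BGT L1: not taken
ADD r0, r0, #1 → r0=208+1=209
halt.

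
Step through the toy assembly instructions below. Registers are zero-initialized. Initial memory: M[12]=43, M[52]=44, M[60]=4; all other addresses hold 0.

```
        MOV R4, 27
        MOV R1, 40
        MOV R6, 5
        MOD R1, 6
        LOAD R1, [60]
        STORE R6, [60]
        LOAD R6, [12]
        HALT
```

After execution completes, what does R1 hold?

4

MOV R4, 27 → R4=27
MOV R1, 40 → R1=40
MOV R6, 5 → R6=5
MOD R1, 6 → R1=40%6=4
LOAD R1, [60] → R1=M[60]=4
STORE R6, [60] → M[60]=5
LOAD R6, [12] → R6=M[12]=43
halt.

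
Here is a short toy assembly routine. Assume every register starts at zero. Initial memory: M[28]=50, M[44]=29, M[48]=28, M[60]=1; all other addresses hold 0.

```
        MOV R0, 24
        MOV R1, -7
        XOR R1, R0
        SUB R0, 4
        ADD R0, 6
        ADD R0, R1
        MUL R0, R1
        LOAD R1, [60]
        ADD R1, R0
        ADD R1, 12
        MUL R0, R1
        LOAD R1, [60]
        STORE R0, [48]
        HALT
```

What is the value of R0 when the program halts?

R0=24
R1=-7
R1=(-7)^24=-31
R0=24-4=20
R0=20+6=26
R0=26+(-31)=-5
R0=(-5)*(-31)=155
R1=M[60]=1
R1=1+155=156
R1=156+12=168
R0=155*168=26040
R1=M[60]=1
STORE R0, [48] → M[48]=26040
halt.

26040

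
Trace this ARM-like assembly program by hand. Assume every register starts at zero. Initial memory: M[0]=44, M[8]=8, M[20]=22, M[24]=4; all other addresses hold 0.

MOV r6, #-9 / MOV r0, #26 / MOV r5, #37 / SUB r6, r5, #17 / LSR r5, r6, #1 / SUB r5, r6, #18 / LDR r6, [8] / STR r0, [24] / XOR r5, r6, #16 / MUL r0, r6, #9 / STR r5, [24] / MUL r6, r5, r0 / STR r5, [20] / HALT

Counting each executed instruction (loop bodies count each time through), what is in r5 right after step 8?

r6=-9
r0=26
r5=37
r6=37-17=20
r5=20>>1=10
r5=20-18=2
r6=M[8]=8
STR r0, [24] → M[24]=26
After step 8: r5 = 2.

2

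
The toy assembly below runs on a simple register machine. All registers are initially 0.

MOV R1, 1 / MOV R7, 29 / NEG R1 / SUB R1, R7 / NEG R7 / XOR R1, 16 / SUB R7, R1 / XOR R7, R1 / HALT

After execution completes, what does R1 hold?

-14

MOV R1, 1 → R1=1
MOV R7, 29 → R7=29
NEG R1 → R1=-(1)=-1
SUB R1, R7 → R1=(-1)-29=-30
NEG R7 → R7=-(29)=-29
XOR R1, 16 → R1=(-30)^16=-14
SUB R7, R1 → R7=(-29)-(-14)=-15
XOR R7, R1 → R7=(-15)^(-14)=3
halt.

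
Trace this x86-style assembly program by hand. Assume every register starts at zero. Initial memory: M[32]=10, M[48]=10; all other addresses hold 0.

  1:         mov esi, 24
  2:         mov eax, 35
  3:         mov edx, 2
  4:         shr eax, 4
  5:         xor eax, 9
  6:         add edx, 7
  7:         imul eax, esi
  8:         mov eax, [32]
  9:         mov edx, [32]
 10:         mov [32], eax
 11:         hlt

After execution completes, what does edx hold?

esi=24
eax=35
edx=2
eax=35>>4=2
eax=2^9=11
edx=2+7=9
eax=11*24=264
eax=M[32]=10
edx=M[32]=10
mov [32], eax → M[32]=10
halt.

10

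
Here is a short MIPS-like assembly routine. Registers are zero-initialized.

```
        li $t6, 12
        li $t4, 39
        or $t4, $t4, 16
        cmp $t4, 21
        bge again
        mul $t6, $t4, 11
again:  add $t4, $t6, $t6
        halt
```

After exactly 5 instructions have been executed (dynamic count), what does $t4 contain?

55

li $t6, 12 → $t6=12
li $t4, 39 → $t4=39
or $t4, $t4, 16 → $t4=39|16=55
cmp $t4, 21  (cmp 55,21)
bge again: taken
After step 5: $t4 = 55.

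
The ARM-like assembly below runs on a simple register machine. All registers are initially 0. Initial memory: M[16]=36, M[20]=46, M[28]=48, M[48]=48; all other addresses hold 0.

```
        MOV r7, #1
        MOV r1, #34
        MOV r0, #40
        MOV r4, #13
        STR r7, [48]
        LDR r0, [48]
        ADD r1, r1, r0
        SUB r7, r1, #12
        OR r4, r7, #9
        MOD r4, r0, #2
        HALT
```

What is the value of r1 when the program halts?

35

r7=1
r1=34
r0=40
r4=13
STR r7, [48] → M[48]=1
r0=M[48]=1
r1=34+1=35
r7=35-12=23
r4=23|9=31
r4=1%2=1
halt.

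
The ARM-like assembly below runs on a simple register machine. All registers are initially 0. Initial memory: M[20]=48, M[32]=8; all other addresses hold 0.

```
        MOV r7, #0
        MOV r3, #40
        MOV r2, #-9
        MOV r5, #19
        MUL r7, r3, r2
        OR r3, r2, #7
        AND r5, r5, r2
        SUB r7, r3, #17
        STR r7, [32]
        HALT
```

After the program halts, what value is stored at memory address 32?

after MOV r7, #0: r7=0
after MOV r3, #40: r3=40
after MOV r2, #-9: r2=-9
after MOV r5, #19: r5=19
after MUL r7, r3, r2: r7=40*(-9)=-360
after OR r3, r2, #7: r3=(-9)|7=-9
after AND r5, r5, r2: r5=19&(-9)=19
after SUB r7, r3, #17: r7=(-9)-17=-26
STR r7, [32] → M[32]=-26
halt.

-26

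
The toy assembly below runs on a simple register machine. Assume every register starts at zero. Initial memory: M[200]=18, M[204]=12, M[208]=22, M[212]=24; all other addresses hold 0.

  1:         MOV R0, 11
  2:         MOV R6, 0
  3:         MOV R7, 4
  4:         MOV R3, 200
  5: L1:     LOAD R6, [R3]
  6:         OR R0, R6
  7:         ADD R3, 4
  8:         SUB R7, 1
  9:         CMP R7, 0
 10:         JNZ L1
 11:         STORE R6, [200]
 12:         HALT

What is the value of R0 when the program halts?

31

after MOV R0, 11: R0=11
after MOV R6, 0: R6=0
after MOV R7, 4: R7=4
after MOV R3, 200: R3=200
after LOAD R6, [R3]: R6=M[200]=18
after OR R0, R6: R0=11|18=27
after ADD R3, 4: R3=200+4=204
after SUB R7, 1: R7=4-1=3
CMP R7, 0  (cmp 3,0)
JNZ L1: taken
after LOAD R6, [R3]: R6=M[204]=12
after OR R0, R6: R0=27|12=31
after ADD R3, 4: R3=204+4=208
after SUB R7, 1: R7=3-1=2
CMP R7, 0  (cmp 2,0)
JNZ L1: taken
after LOAD R6, [R3]: R6=M[208]=22
after OR R0, R6: R0=31|22=31
after ADD R3, 4: R3=208+4=212
after SUB R7, 1: R7=2-1=1
CMP R7, 0  (cmp 1,0)
JNZ L1: taken
after LOAD R6, [R3]: R6=M[212]=24
after OR R0, R6: R0=31|24=31
after ADD R3, 4: R3=212+4=216
after SUB R7, 1: R7=1-1=0
CMP R7, 0  (cmp 0,0)
JNZ L1: not taken
STORE R6, [200] → M[200]=24
halt.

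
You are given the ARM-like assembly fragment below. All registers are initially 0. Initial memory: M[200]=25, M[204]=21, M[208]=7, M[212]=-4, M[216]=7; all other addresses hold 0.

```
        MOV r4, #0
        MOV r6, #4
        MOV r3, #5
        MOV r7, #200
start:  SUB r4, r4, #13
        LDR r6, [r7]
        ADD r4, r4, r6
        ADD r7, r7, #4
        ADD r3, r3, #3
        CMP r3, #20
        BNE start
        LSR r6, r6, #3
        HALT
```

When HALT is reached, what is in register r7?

after MOV r4, #0: r4=0
after MOV r6, #4: r6=4
after MOV r3, #5: r3=5
after MOV r7, #200: r7=200
after SUB r4, r4, #13: r4=0-13=-13
after LDR r6, [r7]: r6=M[200]=25
after ADD r4, r4, r6: r4=(-13)+25=12
after ADD r7, r7, #4: r7=200+4=204
after ADD r3, r3, #3: r3=5+3=8
CMP r3, #20  (cmp 8,20)
BNE start: taken
after SUB r4, r4, #13: r4=12-13=-1
after LDR r6, [r7]: r6=M[204]=21
after ADD r4, r4, r6: r4=(-1)+21=20
after ADD r7, r7, #4: r7=204+4=208
after ADD r3, r3, #3: r3=8+3=11
CMP r3, #20  (cmp 11,20)
BNE start: taken
after SUB r4, r4, #13: r4=20-13=7
after LDR r6, [r7]: r6=M[208]=7
after ADD r4, r4, r6: r4=7+7=14
after ADD r7, r7, #4: r7=208+4=212
after ADD r3, r3, #3: r3=11+3=14
CMP r3, #20  (cmp 14,20)
BNE start: taken
after SUB r4, r4, #13: r4=14-13=1
after LDR r6, [r7]: r6=M[212]=-4
after ADD r4, r4, r6: r4=1+(-4)=-3
after ADD r7, r7, #4: r7=212+4=216
after ADD r3, r3, #3: r3=14+3=17
CMP r3, #20  (cmp 17,20)
BNE start: taken
after SUB r4, r4, #13: r4=(-3)-13=-16
after LDR r6, [r7]: r6=M[216]=7
after ADD r4, r4, r6: r4=(-16)+7=-9
after ADD r7, r7, #4: r7=216+4=220
after ADD r3, r3, #3: r3=17+3=20
CMP r3, #20  (cmp 20,20)
BNE start: not taken
after LSR r6, r6, #3: r6=7>>3=0
halt.

220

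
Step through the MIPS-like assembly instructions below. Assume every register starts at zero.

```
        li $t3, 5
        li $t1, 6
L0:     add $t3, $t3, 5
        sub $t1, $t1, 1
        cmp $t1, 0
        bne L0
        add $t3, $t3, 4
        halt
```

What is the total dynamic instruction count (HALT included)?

$t3=5
$t1=6
$t3=5+5=10
$t1=6-1=5
cmp $t1, 0  (cmp 5,0)
bne L0: taken
$t3=10+5=15
$t1=5-1=4
cmp $t1, 0  (cmp 4,0)
bne L0: taken
$t3=15+5=20
$t1=4-1=3
cmp $t1, 0  (cmp 3,0)
bne L0: taken
$t3=20+5=25
$t1=3-1=2
cmp $t1, 0  (cmp 2,0)
bne L0: taken
$t3=25+5=30
$t1=2-1=1
cmp $t1, 0  (cmp 1,0)
bne L0: taken
$t3=30+5=35
$t1=1-1=0
cmp $t1, 0  (cmp 0,0)
bne L0: not taken
$t3=35+4=39
halt.
Total executed instructions: 28.

28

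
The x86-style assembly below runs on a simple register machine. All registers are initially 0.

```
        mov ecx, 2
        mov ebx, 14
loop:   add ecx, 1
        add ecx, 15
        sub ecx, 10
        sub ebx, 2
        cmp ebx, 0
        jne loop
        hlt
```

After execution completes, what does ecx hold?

after mov ecx, 2: ecx=2
after mov ebx, 14: ebx=14
after add ecx, 1: ecx=2+1=3
after add ecx, 15: ecx=3+15=18
after sub ecx, 10: ecx=18-10=8
after sub ebx, 2: ebx=14-2=12
cmp ebx, 0  (cmp 12,0)
jne loop: taken
after add ecx, 1: ecx=8+1=9
after add ecx, 15: ecx=9+15=24
after sub ecx, 10: ecx=24-10=14
after sub ebx, 2: ebx=12-2=10
cmp ebx, 0  (cmp 10,0)
jne loop: taken
after add ecx, 1: ecx=14+1=15
after add ecx, 15: ecx=15+15=30
after sub ecx, 10: ecx=30-10=20
after sub ebx, 2: ebx=10-2=8
cmp ebx, 0  (cmp 8,0)
jne loop: taken
after add ecx, 1: ecx=20+1=21
after add ecx, 15: ecx=21+15=36
after sub ecx, 10: ecx=36-10=26
after sub ebx, 2: ebx=8-2=6
cmp ebx, 0  (cmp 6,0)
jne loop: taken
after add ecx, 1: ecx=26+1=27
after add ecx, 15: ecx=27+15=42
after sub ecx, 10: ecx=42-10=32
after sub ebx, 2: ebx=6-2=4
cmp ebx, 0  (cmp 4,0)
jne loop: taken
after add ecx, 1: ecx=32+1=33
after add ecx, 15: ecx=33+15=48
after sub ecx, 10: ecx=48-10=38
after sub ebx, 2: ebx=4-2=2
cmp ebx, 0  (cmp 2,0)
jne loop: taken
after add ecx, 1: ecx=38+1=39
after add ecx, 15: ecx=39+15=54
after sub ecx, 10: ecx=54-10=44
after sub ebx, 2: ebx=2-2=0
cmp ebx, 0  (cmp 0,0)
jne loop: not taken
halt.

44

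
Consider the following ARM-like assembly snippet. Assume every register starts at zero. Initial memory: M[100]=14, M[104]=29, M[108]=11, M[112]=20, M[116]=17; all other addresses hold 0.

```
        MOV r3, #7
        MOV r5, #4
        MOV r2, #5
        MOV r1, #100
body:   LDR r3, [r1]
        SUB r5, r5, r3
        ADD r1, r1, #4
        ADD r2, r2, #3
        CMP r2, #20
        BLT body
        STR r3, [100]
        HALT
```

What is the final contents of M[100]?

17

r3=7
r5=4
r2=5
r1=100
r3=M[100]=14
r5=4-14=-10
r1=100+4=104
r2=5+3=8
CMP r2, #20  (cmp 8,20)
BLT body: taken
r3=M[104]=29
r5=(-10)-29=-39
r1=104+4=108
r2=8+3=11
CMP r2, #20  (cmp 11,20)
BLT body: taken
r3=M[108]=11
r5=(-39)-11=-50
r1=108+4=112
r2=11+3=14
CMP r2, #20  (cmp 14,20)
BLT body: taken
r3=M[112]=20
r5=(-50)-20=-70
r1=112+4=116
r2=14+3=17
CMP r2, #20  (cmp 17,20)
BLT body: taken
r3=M[116]=17
r5=(-70)-17=-87
r1=116+4=120
r2=17+3=20
CMP r2, #20  (cmp 20,20)
BLT body: not taken
STR r3, [100] → M[100]=17
halt.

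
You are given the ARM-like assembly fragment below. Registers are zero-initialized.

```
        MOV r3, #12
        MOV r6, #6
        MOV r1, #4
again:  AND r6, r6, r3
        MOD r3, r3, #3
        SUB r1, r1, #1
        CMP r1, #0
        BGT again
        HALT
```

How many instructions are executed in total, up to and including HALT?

24

r3=12
r6=6
r1=4
r6=6&12=4
r3=12%3=0
r1=4-1=3
CMP r1, #0  (cmp 3,0)
BGT again: taken
r6=4&0=0
r3=0%3=0
r1=3-1=2
CMP r1, #0  (cmp 2,0)
BGT again: taken
r6=0&0=0
r3=0%3=0
r1=2-1=1
CMP r1, #0  (cmp 1,0)
BGT again: taken
r6=0&0=0
r3=0%3=0
r1=1-1=0
CMP r1, #0  (cmp 0,0)
BGT again: not taken
halt.
Total executed instructions: 24.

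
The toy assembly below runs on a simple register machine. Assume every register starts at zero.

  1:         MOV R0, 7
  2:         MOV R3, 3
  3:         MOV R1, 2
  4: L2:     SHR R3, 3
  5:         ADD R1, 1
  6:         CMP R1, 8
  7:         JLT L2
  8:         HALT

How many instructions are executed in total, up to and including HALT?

28

MOV R0, 7 → R0=7
MOV R3, 3 → R3=3
MOV R1, 2 → R1=2
SHR R3, 3 → R3=3>>3=0
ADD R1, 1 → R1=2+1=3
CMP R1, 8  (cmp 3,8)
JLT L2: taken
SHR R3, 3 → R3=0>>3=0
ADD R1, 1 → R1=3+1=4
CMP R1, 8  (cmp 4,8)
JLT L2: taken
SHR R3, 3 → R3=0>>3=0
ADD R1, 1 → R1=4+1=5
CMP R1, 8  (cmp 5,8)
JLT L2: taken
SHR R3, 3 → R3=0>>3=0
ADD R1, 1 → R1=5+1=6
CMP R1, 8  (cmp 6,8)
JLT L2: taken
SHR R3, 3 → R3=0>>3=0
ADD R1, 1 → R1=6+1=7
CMP R1, 8  (cmp 7,8)
JLT L2: taken
SHR R3, 3 → R3=0>>3=0
ADD R1, 1 → R1=7+1=8
CMP R1, 8  (cmp 8,8)
JLT L2: not taken
halt.
Total executed instructions: 28.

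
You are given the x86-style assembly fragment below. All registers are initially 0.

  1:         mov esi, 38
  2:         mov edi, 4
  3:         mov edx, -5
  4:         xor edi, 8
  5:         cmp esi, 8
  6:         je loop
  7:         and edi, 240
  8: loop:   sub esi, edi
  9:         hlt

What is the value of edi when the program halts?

0

after mov esi, 38: esi=38
after mov edi, 4: edi=4
after mov edx, -5: edx=-5
after xor edi, 8: edi=4^8=12
cmp esi, 8  (cmp 38,8)
je loop: not taken
after and edi, 240: edi=12&240=0
after sub esi, edi: esi=38-0=38
halt.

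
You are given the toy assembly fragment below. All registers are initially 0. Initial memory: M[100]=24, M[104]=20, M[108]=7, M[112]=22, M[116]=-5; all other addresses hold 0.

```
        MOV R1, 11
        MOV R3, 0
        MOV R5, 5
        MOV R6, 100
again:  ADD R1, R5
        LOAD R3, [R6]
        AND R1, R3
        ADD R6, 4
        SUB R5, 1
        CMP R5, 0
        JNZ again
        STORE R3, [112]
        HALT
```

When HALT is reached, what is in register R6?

R1=11
R3=0
R5=5
R6=100
R1=11+5=16
R3=M[100]=24
R1=16&24=16
R6=100+4=104
R5=5-1=4
CMP R5, 0  (cmp 4,0)
JNZ again: taken
R1=16+4=20
R3=M[104]=20
R1=20&20=20
R6=104+4=108
R5=4-1=3
CMP R5, 0  (cmp 3,0)
JNZ again: taken
R1=20+3=23
R3=M[108]=7
R1=23&7=7
R6=108+4=112
R5=3-1=2
CMP R5, 0  (cmp 2,0)
JNZ again: taken
R1=7+2=9
R3=M[112]=22
R1=9&22=0
R6=112+4=116
R5=2-1=1
CMP R5, 0  (cmp 1,0)
JNZ again: taken
R1=0+1=1
R3=M[116]=-5
R1=1&(-5)=1
R6=116+4=120
R5=1-1=0
CMP R5, 0  (cmp 0,0)
JNZ again: not taken
STORE R3, [112] → M[112]=-5
halt.

120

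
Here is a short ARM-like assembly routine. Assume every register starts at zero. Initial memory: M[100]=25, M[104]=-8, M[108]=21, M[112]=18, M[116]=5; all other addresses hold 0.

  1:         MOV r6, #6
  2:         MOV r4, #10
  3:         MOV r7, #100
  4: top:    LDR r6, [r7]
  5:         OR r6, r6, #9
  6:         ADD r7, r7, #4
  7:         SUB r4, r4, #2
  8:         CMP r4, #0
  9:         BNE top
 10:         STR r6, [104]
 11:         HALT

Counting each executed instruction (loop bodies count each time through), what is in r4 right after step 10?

r6=6
r4=10
r7=100
r6=M[100]=25
r6=25|9=25
r7=100+4=104
r4=10-2=8
CMP r4, #0  (cmp 8,0)
BNE top: taken
r6=M[104]=-8
After step 10: r4 = 8.

8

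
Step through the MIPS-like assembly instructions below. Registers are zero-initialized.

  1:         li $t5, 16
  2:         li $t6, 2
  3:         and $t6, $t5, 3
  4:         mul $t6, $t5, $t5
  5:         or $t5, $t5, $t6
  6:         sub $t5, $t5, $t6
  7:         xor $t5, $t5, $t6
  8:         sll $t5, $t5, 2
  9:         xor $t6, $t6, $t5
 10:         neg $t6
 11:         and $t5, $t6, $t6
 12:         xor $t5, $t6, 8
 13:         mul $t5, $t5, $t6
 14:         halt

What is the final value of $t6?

li $t5, 16 → $t5=16
li $t6, 2 → $t6=2
and $t6, $t5, 3 → $t6=16&3=0
mul $t6, $t5, $t5 → $t6=16*16=256
or $t5, $t5, $t6 → $t5=16|256=272
sub $t5, $t5, $t6 → $t5=272-256=16
xor $t5, $t5, $t6 → $t5=16^256=272
sll $t5, $t5, 2 → $t5=272<<2=1088
xor $t6, $t6, $t5 → $t6=256^1088=1344
neg $t6 → $t6=-(1344)=-1344
and $t5, $t6, $t6 → $t5=(-1344)&(-1344)=-1344
xor $t5, $t6, 8 → $t5=(-1344)^8=-1336
mul $t5, $t5, $t6 → $t5=(-1336)*(-1344)=1795584
halt.

-1344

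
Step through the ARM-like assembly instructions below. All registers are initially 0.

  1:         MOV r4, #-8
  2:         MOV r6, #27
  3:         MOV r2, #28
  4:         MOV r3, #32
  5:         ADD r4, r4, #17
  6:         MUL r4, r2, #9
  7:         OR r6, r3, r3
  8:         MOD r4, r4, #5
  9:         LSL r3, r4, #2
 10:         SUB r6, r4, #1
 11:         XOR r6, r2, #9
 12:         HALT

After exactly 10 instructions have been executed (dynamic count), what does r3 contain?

r4=-8
r6=27
r2=28
r3=32
r4=(-8)+17=9
r4=28*9=252
r6=32|32=32
r4=252%5=2
r3=2<<2=8
r6=2-1=1
After step 10: r3 = 8.

8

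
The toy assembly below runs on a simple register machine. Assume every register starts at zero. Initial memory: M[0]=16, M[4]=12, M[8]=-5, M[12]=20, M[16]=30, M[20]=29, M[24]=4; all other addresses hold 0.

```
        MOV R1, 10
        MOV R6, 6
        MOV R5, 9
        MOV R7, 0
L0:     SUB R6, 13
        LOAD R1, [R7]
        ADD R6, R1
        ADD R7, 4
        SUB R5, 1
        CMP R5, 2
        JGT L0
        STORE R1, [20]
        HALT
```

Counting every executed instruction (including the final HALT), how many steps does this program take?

after MOV R1, 10: R1=10
after MOV R6, 6: R6=6
after MOV R5, 9: R5=9
after MOV R7, 0: R7=0
after SUB R6, 13: R6=6-13=-7
after LOAD R1, [R7]: R1=M[0]=16
after ADD R6, R1: R6=(-7)+16=9
after ADD R7, 4: R7=0+4=4
after SUB R5, 1: R5=9-1=8
CMP R5, 2  (cmp 8,2)
JGT L0: taken
after SUB R6, 13: R6=9-13=-4
after LOAD R1, [R7]: R1=M[4]=12
after ADD R6, R1: R6=(-4)+12=8
after ADD R7, 4: R7=4+4=8
after SUB R5, 1: R5=8-1=7
CMP R5, 2  (cmp 7,2)
JGT L0: taken
after SUB R6, 13: R6=8-13=-5
after LOAD R1, [R7]: R1=M[8]=-5
after ADD R6, R1: R6=(-5)+(-5)=-10
after ADD R7, 4: R7=8+4=12
after SUB R5, 1: R5=7-1=6
CMP R5, 2  (cmp 6,2)
JGT L0: taken
after SUB R6, 13: R6=(-10)-13=-23
after LOAD R1, [R7]: R1=M[12]=20
after ADD R6, R1: R6=(-23)+20=-3
after ADD R7, 4: R7=12+4=16
after SUB R5, 1: R5=6-1=5
CMP R5, 2  (cmp 5,2)
JGT L0: taken
after SUB R6, 13: R6=(-3)-13=-16
after LOAD R1, [R7]: R1=M[16]=30
after ADD R6, R1: R6=(-16)+30=14
after ADD R7, 4: R7=16+4=20
after SUB R5, 1: R5=5-1=4
CMP R5, 2  (cmp 4,2)
JGT L0: taken
after SUB R6, 13: R6=14-13=1
after LOAD R1, [R7]: R1=M[20]=29
after ADD R6, R1: R6=1+29=30
after ADD R7, 4: R7=20+4=24
after SUB R5, 1: R5=4-1=3
CMP R5, 2  (cmp 3,2)
JGT L0: taken
after SUB R6, 13: R6=30-13=17
after LOAD R1, [R7]: R1=M[24]=4
after ADD R6, R1: R6=17+4=21
after ADD R7, 4: R7=24+4=28
after SUB R5, 1: R5=3-1=2
CMP R5, 2  (cmp 2,2)
JGT L0: not taken
STORE R1, [20] → M[20]=4
halt.
Total executed instructions: 55.

55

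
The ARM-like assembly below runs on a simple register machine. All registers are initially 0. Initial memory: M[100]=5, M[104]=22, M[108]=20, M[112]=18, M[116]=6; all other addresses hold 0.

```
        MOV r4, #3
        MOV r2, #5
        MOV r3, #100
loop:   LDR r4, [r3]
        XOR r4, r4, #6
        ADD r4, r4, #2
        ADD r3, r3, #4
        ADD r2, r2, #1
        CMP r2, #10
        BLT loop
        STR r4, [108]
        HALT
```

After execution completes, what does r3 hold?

120

MOV r4, #3 → r4=3
MOV r2, #5 → r2=5
MOV r3, #100 → r3=100
LDR r4, [r3] → r4=M[100]=5
XOR r4, r4, #6 → r4=5^6=3
ADD r4, r4, #2 → r4=3+2=5
ADD r3, r3, #4 → r3=100+4=104
ADD r2, r2, #1 → r2=5+1=6
CMP r2, #10  (cmp 6,10)
BLT loop: taken
LDR r4, [r3] → r4=M[104]=22
XOR r4, r4, #6 → r4=22^6=16
ADD r4, r4, #2 → r4=16+2=18
ADD r3, r3, #4 → r3=104+4=108
ADD r2, r2, #1 → r2=6+1=7
CMP r2, #10  (cmp 7,10)
BLT loop: taken
LDR r4, [r3] → r4=M[108]=20
XOR r4, r4, #6 → r4=20^6=18
ADD r4, r4, #2 → r4=18+2=20
ADD r3, r3, #4 → r3=108+4=112
ADD r2, r2, #1 → r2=7+1=8
CMP r2, #10  (cmp 8,10)
BLT loop: taken
LDR r4, [r3] → r4=M[112]=18
XOR r4, r4, #6 → r4=18^6=20
ADD r4, r4, #2 → r4=20+2=22
ADD r3, r3, #4 → r3=112+4=116
ADD r2, r2, #1 → r2=8+1=9
CMP r2, #10  (cmp 9,10)
BLT loop: taken
LDR r4, [r3] → r4=M[116]=6
XOR r4, r4, #6 → r4=6^6=0
ADD r4, r4, #2 → r4=0+2=2
ADD r3, r3, #4 → r3=116+4=120
ADD r2, r2, #1 → r2=9+1=10
CMP r2, #10  (cmp 10,10)
BLT loop: not taken
STR r4, [108] → M[108]=2
halt.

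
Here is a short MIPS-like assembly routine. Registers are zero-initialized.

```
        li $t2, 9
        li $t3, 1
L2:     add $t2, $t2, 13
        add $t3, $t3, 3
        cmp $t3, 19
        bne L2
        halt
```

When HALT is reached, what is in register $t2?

87

li $t2, 9 → $t2=9
li $t3, 1 → $t3=1
add $t2, $t2, 13 → $t2=9+13=22
add $t3, $t3, 3 → $t3=1+3=4
cmp $t3, 19  (cmp 4,19)
bne L2: taken
add $t2, $t2, 13 → $t2=22+13=35
add $t3, $t3, 3 → $t3=4+3=7
cmp $t3, 19  (cmp 7,19)
bne L2: taken
add $t2, $t2, 13 → $t2=35+13=48
add $t3, $t3, 3 → $t3=7+3=10
cmp $t3, 19  (cmp 10,19)
bne L2: taken
add $t2, $t2, 13 → $t2=48+13=61
add $t3, $t3, 3 → $t3=10+3=13
cmp $t3, 19  (cmp 13,19)
bne L2: taken
add $t2, $t2, 13 → $t2=61+13=74
add $t3, $t3, 3 → $t3=13+3=16
cmp $t3, 19  (cmp 16,19)
bne L2: taken
add $t2, $t2, 13 → $t2=74+13=87
add $t3, $t3, 3 → $t3=16+3=19
cmp $t3, 19  (cmp 19,19)
bne L2: not taken
halt.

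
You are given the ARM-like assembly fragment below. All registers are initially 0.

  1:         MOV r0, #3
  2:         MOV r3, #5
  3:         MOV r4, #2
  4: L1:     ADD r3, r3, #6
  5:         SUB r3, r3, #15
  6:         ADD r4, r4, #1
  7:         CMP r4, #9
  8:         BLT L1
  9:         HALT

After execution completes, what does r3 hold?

-58

after MOV r0, #3: r0=3
after MOV r3, #5: r3=5
after MOV r4, #2: r4=2
after ADD r3, r3, #6: r3=5+6=11
after SUB r3, r3, #15: r3=11-15=-4
after ADD r4, r4, #1: r4=2+1=3
CMP r4, #9  (cmp 3,9)
BLT L1: taken
after ADD r3, r3, #6: r3=(-4)+6=2
after SUB r3, r3, #15: r3=2-15=-13
after ADD r4, r4, #1: r4=3+1=4
CMP r4, #9  (cmp 4,9)
BLT L1: taken
after ADD r3, r3, #6: r3=(-13)+6=-7
after SUB r3, r3, #15: r3=(-7)-15=-22
after ADD r4, r4, #1: r4=4+1=5
CMP r4, #9  (cmp 5,9)
BLT L1: taken
after ADD r3, r3, #6: r3=(-22)+6=-16
after SUB r3, r3, #15: r3=(-16)-15=-31
after ADD r4, r4, #1: r4=5+1=6
CMP r4, #9  (cmp 6,9)
BLT L1: taken
after ADD r3, r3, #6: r3=(-31)+6=-25
after SUB r3, r3, #15: r3=(-25)-15=-40
after ADD r4, r4, #1: r4=6+1=7
CMP r4, #9  (cmp 7,9)
BLT L1: taken
after ADD r3, r3, #6: r3=(-40)+6=-34
after SUB r3, r3, #15: r3=(-34)-15=-49
after ADD r4, r4, #1: r4=7+1=8
CMP r4, #9  (cmp 8,9)
BLT L1: taken
after ADD r3, r3, #6: r3=(-49)+6=-43
after SUB r3, r3, #15: r3=(-43)-15=-58
after ADD r4, r4, #1: r4=8+1=9
CMP r4, #9  (cmp 9,9)
BLT L1: not taken
halt.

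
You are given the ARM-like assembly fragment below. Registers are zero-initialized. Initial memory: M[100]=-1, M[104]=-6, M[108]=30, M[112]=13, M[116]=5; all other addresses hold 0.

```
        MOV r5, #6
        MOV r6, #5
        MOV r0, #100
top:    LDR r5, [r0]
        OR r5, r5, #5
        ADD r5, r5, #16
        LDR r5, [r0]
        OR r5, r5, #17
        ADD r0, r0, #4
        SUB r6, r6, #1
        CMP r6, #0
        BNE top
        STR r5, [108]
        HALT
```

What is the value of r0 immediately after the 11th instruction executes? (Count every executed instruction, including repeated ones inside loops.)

r5=6
r6=5
r0=100
r5=M[100]=-1
r5=(-1)|5=-1
r5=(-1)+16=15
r5=M[100]=-1
r5=(-1)|17=-1
r0=100+4=104
r6=5-1=4
CMP r6, #0  (cmp 4,0)
After step 11: r0 = 104.

104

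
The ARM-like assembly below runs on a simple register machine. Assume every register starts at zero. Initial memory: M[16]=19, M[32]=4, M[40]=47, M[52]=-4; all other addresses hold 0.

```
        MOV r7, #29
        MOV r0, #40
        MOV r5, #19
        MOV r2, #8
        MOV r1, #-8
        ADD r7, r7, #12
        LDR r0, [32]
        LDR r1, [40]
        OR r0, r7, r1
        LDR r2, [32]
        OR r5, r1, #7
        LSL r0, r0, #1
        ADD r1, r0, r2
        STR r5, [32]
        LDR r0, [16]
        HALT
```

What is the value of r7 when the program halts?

41

r7=29
r0=40
r5=19
r2=8
r1=-8
r7=29+12=41
r0=M[32]=4
r1=M[40]=47
r0=41|47=47
r2=M[32]=4
r5=47|7=47
r0=47<<1=94
r1=94+4=98
STR r5, [32] → M[32]=47
r0=M[16]=19
halt.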